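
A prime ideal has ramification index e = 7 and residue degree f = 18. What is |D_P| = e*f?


|D_P| = e * f
= 7 * 18
= 126

126


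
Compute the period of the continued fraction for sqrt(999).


Run the CF algorithm for sqrt(999).
a_0 = floor(sqrt(999)) = 31; set m_0=0, q_0=1.
Recurrence: m' = q*a - m,  q' = (d - m'^2)/q,  a' = floor((a_0 + m')/q').
  step 1: m=31, q=38, a=1
  step 2: m=7, q=25, a=1
  step 3: m=18, q=27, a=1
  step 4: m=9, q=34, a=1
  step 5: m=25, q=11, a=5
  step 6: m=30, q=9, a=6
  step 7: m=24, q=47, a=1
  step 8: m=23, q=10, a=5
  step 9: m=27, q=27, a=2
  step 10: m=27, q=10, a=5
  step 11: m=23, q=47, a=1
  step 12: m=24, q=9, a=6
  step 13: m=30, q=11, a=5
  step 14: m=25, q=34, a=1
  step 15: m=9, q=27, a=1
  step 16: m=18, q=25, a=1
  step 17: m=7, q=38, a=1
  step 18: m=31, q=1, a=62
a_18 = 2*a_0 = 62, so the period closes here.
sqrt(999) = [31; 1, 1, 1, 1, 5, 6, 1, 5, 2, 5, 1, 6, 5, 1, 1, 1, 1, 62]
Period length = 18

18


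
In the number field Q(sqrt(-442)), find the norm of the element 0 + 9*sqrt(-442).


N(a + b*sqrt(d)) = a^2 - d*b^2
= (0)^2 - (-442)*(9)^2
= 0 + 35802
= 35802

35802


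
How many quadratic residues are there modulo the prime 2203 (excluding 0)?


For prime p, the number of non-zero quadratic residues is (p-1)/2.
= (2203-1)/2
= 1101

1101


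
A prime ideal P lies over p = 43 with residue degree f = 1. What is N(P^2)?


N(P^a) = p^(a*f)
= 43^(2*1)
= 43^2
= 1849

1849


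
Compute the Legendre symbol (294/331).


p = 331 is prime, so compute (294/331) with the reciprocity algorithm (Jacobi-symbol steps: pull out 2s via (2/n), flip via reciprocity, reduce):
  pull out 2: (2/331) = -1  (since 331 mod 8 = 3)
  reciprocity: (147/331) -> -(331/147)
  reduce: (37/147)
  reciprocity: (37/147) -> +(147/37)
  reduce: (36/37)
  pull out 2: (2/37) = -1  (since 37 mod 8 = 5)
  pull out 2: (2/37) = -1  (since 37 mod 8 = 5)
  reciprocity: (9/37) -> +(37/9)
  reduce: (1/9)
  (1/9) = 1
Product of signs = 1
(294/331) = 1

1


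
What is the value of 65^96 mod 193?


p = 193 is prime and the exponent is (p-1)/2 = 96, so by Euler's criterion 65^96 = (65/193) = +1 or -1 mod 193.
Compute by square-and-multiply:
  96 = 64 + 32 (binary 1100000)
  Repeated squaring mod 193: 65^1 = 65, 65^2 = 172, 65^4 = 55, 65^8 = 130, 65^16 = 109, 65^32 = 108, 65^64 = 84
  65^96 = 65^64 * 65^32 = 84 * 108 mod 193
    84 * 108 = 9072 = 1 mod 193
  65^96 = 1 mod 193
Result 1: 65 is a quadratic residue mod 193.
65^96 mod 193 = 1

1


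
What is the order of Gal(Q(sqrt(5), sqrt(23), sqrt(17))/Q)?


The 3 square roots of distinct primes are multiplicatively independent over Q,
so [K:Q] = 2^3 and Gal(K/Q) is isomorphic to (Z/2Z)^3.
|Gal| = 2^3 = 8

8


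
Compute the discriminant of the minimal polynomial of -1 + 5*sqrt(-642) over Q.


The element -1 + 5*sqrt(-642) has minimal polynomial:
x^2 + 2*x + 16051
Discriminant = (2)^2 - 4*(16051)
= 4 - 64204
= -64200

-64200


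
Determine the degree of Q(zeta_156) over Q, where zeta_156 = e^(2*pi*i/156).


The degree equals Euler's totient phi(156).
156 = 2^2 * 3 * 13
phi(156) = 48

48


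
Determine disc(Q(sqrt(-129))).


For K = Q(sqrt(d)) with d squarefree: disc(K) = d if d = 1 mod 4, and disc(K) = 4d if d = 2 or 3 mod 4.
Here d = -129, and d mod 4 = 3.
d = 3 mod 4, not 1 (O_K = Z[sqrt(d)]), so disc(K) = 4d = 4 * (-129) = -516

-516


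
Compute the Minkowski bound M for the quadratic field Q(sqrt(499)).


d = 499, d mod 4 = 3, so disc(K) = 4d = 1996; |disc(K)| = 1996
Real quadratic field, so n = 2, s = r2 = 0, r1 = 2
M = (n!/n^n) * (4/pi)^s * sqrt(|disc(K)|) = (2!/2^2) * (4/pi)^0 * sqrt(1996)
= 0.5 * 1.000000 * 44.676616
= 22.3383

22.3383


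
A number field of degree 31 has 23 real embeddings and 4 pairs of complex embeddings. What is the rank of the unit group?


By Dirichlet's unit theorem:
rank = r1 + r2 - 1
= 23 + 4 - 1
= 26

26


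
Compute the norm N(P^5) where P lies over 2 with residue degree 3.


N(P^a) = p^(a*f)
= 2^(5*3)
= 2^15
= 32768

32768


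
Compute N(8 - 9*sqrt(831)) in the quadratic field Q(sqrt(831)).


N(a + b*sqrt(d)) = a^2 - d*b^2
= (8)^2 - (831)*(-9)^2
= 64 - 67311
= -67247

-67247


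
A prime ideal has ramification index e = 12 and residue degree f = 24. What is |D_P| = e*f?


|D_P| = e * f
= 12 * 24
= 288

288


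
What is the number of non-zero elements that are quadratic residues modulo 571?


For prime p, the number of non-zero quadratic residues is (p-1)/2.
= (571-1)/2
= 285

285


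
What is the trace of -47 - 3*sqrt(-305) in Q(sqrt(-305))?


Tr(a + b*sqrt(d)) = (a + b*sqrt(d)) + (a - b*sqrt(d)) = 2a
= 2 * (-47)
= -94

-94


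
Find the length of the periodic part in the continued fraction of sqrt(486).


Run the CF algorithm for sqrt(486).
a_0 = floor(sqrt(486)) = 22; set m_0=0, q_0=1.
Recurrence: m' = q*a - m,  q' = (d - m'^2)/q,  a' = floor((a_0 + m')/q').
  step 1: m=22, q=2, a=22
  step 2: m=22, q=1, a=44
a_2 = 2*a_0 = 44, so the period closes here.
sqrt(486) = [22; 22, 44]
Period length = 2

2


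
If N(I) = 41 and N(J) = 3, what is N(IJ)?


N(IJ) = N(I) * N(J)
= 41 * 3
= 123

123


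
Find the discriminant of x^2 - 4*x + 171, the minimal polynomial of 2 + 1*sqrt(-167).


The element 2 + 1*sqrt(-167) has minimal polynomial:
x^2 - 4*x + 171
Discriminant = (-4)^2 - 4*(171)
= 16 - 684
= -668

-668


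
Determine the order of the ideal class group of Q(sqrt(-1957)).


K = Q(sqrt(-1957)). d mod 4 = 3, so D = disc(K) = 4d = -7828
h(K) equals the number of primitive reduced positive-definite forms (a, b, c) = a*x^2 + b*x*y + c*y^2 with b^2 - 4ac = D,
where reduced means |b| <= a <= c, with b >= 0 whenever |b| = a or a = c, and primitive means gcd(a, b, c) = 1.
Reduced forces 3a^2 <= |D| = 7828, so 1 <= a <= 51; b must have the parity of D, and c = (b^2 - D)/(4a) must be an integer >= a.
Enumerate a = 1..51, b in [-a, a]:
  a=1: (1, 0, 1957)  [1]
  a=2: (2, 2, 979)  [1]
  a=3..10: none
  a=11: (11, -2, 178), (11, 2, 178)  [2]
  a=12..16: none
  a=17: (17, -14, 118), (17, 14, 118)  [2]
  a=18: none
  a=19: (19, 0, 103)  [1]
  a=20..21: none
  a=22: (22, -2, 89), (22, 2, 89)  [2]
  a=23..33: none
  a=34: (34, -14, 59), (34, 14, 59)  [2]
  a=35..36: none
  a=37: (37, -4, 53), (37, 4, 53)  [2]
  a=38: (38, 38, 61)  [1]
  a=39..42: none
  a=43: (43, -16, 47), (43, 16, 47)  [2]
  a=44..51: none
Total reduced forms: 1 + 1 + 2 + 2 + 1 + 2 + 2 + 2 + 1 + 2 = 16
h = 16

16


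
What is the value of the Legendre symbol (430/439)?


p = 439 is prime, so compute (430/439) with the reciprocity algorithm (Jacobi-symbol steps: pull out 2s via (2/n), flip via reciprocity, reduce):
  pull out 2: (2/439) = +1  (since 439 mod 8 = 7)
  reciprocity: (215/439) -> -(439/215)
  reduce: (9/215)
  reciprocity: (9/215) -> +(215/9)
  reduce: (8/9)
  pull out 2: (2/9) = +1  (since 9 mod 8 = 1)
  pull out 2: (2/9) = +1  (since 9 mod 8 = 1)
  pull out 2: (2/9) = +1  (since 9 mod 8 = 1)
  (1/9) = 1
Product of signs = -1
(430/439) = -1

-1


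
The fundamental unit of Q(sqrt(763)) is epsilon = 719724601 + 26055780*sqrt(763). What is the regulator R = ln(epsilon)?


epsilon = 719724601 + 26055780*sqrt(763)
= 1.4394e+09
R = ln(1.4394e+09)
= 21.0875

21.0875


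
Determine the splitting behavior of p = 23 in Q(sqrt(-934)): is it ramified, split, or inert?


K = Q(sqrt(-934)). Since d mod 4 = 2, disc(K) = -3736.
Check p | disc: -3736 mod 23 = 13.
p does not divide disc. Compute Legendre symbol (d/p):
9^((23-1)/2) mod 23 = 1
(d/p) = 1, so p splits: (p) = P*P' with e=1, f=1, g=2.
Therefore p is split.

split


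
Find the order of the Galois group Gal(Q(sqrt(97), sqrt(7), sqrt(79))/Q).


The 3 square roots of distinct primes are multiplicatively independent over Q,
so [K:Q] = 2^3 and Gal(K/Q) is isomorphic to (Z/2Z)^3.
|Gal| = 2^3 = 8

8


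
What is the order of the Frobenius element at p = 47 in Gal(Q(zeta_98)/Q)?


The Frobenius at p in Gal(Q(zeta_n)/Q) = (Z/nZ)* is the class of p, so its order is ord_98(47), the smallest k >= 1 with 47^k = 1 mod 98.
n = 98 = 2 * 7^2, phi(98) = 42; the order divides phi(n).
Divisors of 42: 1, 2, 3, 6, 7, 14, 21, 42
Repeated squaring mod 98: 47^1 = 47, 47^2 = 53, 47^4 = 65, 47^8 = 11, 47^16 = 23, 47^32 = 39
Test divisors in increasing order:
  k=1: 47^1 = 47 mod 98
  k=2: 47^2 = 53 mod 98
  k=3: 47^3 = 53 * 47 = 41 mod 98
  k=6: 47^6 = 65 * 53 = 15 mod 98
  k=7: 47^7 = 65 * 53 * 47 = 19 mod 98
  k=14: 47^14 = 11 * 65 * 53 = 67 mod 98
  k=21: 47^21 = 23 * 65 * 47 = 97 mod 98
  k=42: 47^42 = 39 * 11 * 53 = 1 mod 98  <- first divisor giving 1
Order = 42

42


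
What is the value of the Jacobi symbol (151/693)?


Compute (151/693) via quadratic reciprocity:
  reciprocity: (151/693) -> +(693/151)
  reduce: (89/151)
  reciprocity: (89/151) -> +(151/89)
  reduce: (62/89)
  pull out 2: (2/89) = +1  (since 89 mod 8 = 1)
  reciprocity: (31/89) -> +(89/31)
  reduce: (27/31)
  reciprocity: (27/31) -> -(31/27)
  reduce: (4/27)
  pull out 2: (2/27) = -1  (since 27 mod 8 = 3)
  pull out 2: (2/27) = -1  (since 27 mod 8 = 3)
  (1/27) = 1
Product of signs = -1

-1


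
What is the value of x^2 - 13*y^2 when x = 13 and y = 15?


x^2 - d*y^2
= 13^2 - 13*15^2
= 169 - 2925
= -2756

-2756


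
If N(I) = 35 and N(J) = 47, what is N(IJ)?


N(IJ) = N(I) * N(J)
= 35 * 47
= 1645

1645


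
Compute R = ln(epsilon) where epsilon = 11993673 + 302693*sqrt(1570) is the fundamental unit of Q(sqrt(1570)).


epsilon = 11993673 + 302693*sqrt(1570)
= 2.3987e+07
R = ln(2.3987e+07)
= 16.9930

16.9930


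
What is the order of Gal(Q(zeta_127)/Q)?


|Gal(Q(zeta_127)/Q)| = phi(127)
= 126

126


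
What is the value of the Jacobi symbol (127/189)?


Compute (127/189) via quadratic reciprocity:
  reciprocity: (127/189) -> +(189/127)
  reduce: (62/127)
  pull out 2: (2/127) = +1  (since 127 mod 8 = 7)
  reciprocity: (31/127) -> -(127/31)
  reduce: (3/31)
  reciprocity: (3/31) -> -(31/3)
  reduce: (1/3)
  (1/3) = 1
Product of signs = 1

1


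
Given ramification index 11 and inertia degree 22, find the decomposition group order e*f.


|D_P| = e * f
= 11 * 22
= 242

242


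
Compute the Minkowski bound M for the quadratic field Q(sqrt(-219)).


d = -219, d mod 4 = 1, so disc(K) = d = -219; |disc(K)| = 219
Imaginary quadratic field, so n = 2, s = r2 = 1, r1 = 0
M = (n!/n^n) * (4/pi)^s * sqrt(|disc(K)|) = (2!/2^2) * (4/pi)^1 * sqrt(219)
= 0.5 * 1.273240 * 14.798649
= 9.4211

9.4211


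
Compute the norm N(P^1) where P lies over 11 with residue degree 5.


N(P^a) = p^(a*f)
= 11^(1*5)
= 11^5
= 161051

161051


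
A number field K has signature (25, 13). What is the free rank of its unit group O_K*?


By Dirichlet's unit theorem:
rank = r1 + r2 - 1
= 25 + 13 - 1
= 37

37


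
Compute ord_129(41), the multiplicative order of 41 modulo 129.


We want ord_129(41), the smallest k >= 1 with 41^k = 1 mod 129.
n = 129 = 3 * 43, phi(129) = 84; the order divides phi(n).
Divisors of 84: 1, 2, 3, 4, 6, 7, 12, 14, 21, 28, 42, 84
Repeated squaring mod 129: 41^1 = 41, 41^2 = 4, 41^4 = 16, 41^8 = 127, 41^16 = 4, 41^32 = 16, 41^64 = 127
Test divisors in increasing order:
  k=1: 41^1 = 41 mod 129
  k=2: 41^2 = 4 mod 129
  k=3: 41^3 = 4 * 41 = 35 mod 129
  k=4: 41^4 = 16 mod 129
  k=6: 41^6 = 16 * 4 = 64 mod 129
  k=7: 41^7 = 16 * 4 * 41 = 44 mod 129
  k=12: 41^12 = 127 * 16 = 97 mod 129
  k=14: 41^14 = 127 * 16 * 4 = 1 mod 129  <- first divisor giving 1
Order = 14

14


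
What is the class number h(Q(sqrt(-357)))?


K = Q(sqrt(-357)). d mod 4 = 3, so D = disc(K) = 4d = -1428
h(K) equals the number of primitive reduced positive-definite forms (a, b, c) = a*x^2 + b*x*y + c*y^2 with b^2 - 4ac = D,
where reduced means |b| <= a <= c, with b >= 0 whenever |b| = a or a = c, and primitive means gcd(a, b, c) = 1.
Reduced forces 3a^2 <= |D| = 1428, so 1 <= a <= 21; b must have the parity of D, and c = (b^2 - D)/(4a) must be an integer >= a.
Enumerate a = 1..21, b in [-a, a]:
  a=1: (1, 0, 357)  [1]
  a=2: (2, 2, 179)  [1]
  a=3: (3, 0, 119)  [1]
  a=4..5: none
  a=6: (6, 6, 61)  [1]
  a=7: (7, 0, 51)  [1]
  a=8..13: none
  a=14: (14, 14, 29)  [1]
  a=15..16: none
  a=17: (17, 0, 21)  [1]
  a=18: none
  a=19: (19, 4, 19)  [1]
  a=20..21: none
Total reduced forms: 1 + 1 + 1 + 1 + 1 + 1 + 1 + 1 = 8
h = 8

8


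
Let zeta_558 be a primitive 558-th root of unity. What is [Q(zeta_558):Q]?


The degree equals Euler's totient phi(558).
558 = 2 * 3^2 * 31
phi(558) = 180

180


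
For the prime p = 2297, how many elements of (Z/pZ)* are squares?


For prime p, the number of non-zero quadratic residues is (p-1)/2.
= (2297-1)/2
= 1148

1148


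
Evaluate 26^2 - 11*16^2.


x^2 - d*y^2
= 26^2 - 11*16^2
= 676 - 2816
= -2140

-2140


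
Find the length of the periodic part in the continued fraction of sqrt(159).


Run the CF algorithm for sqrt(159).
a_0 = floor(sqrt(159)) = 12; set m_0=0, q_0=1.
Recurrence: m' = q*a - m,  q' = (d - m'^2)/q,  a' = floor((a_0 + m')/q').
  step 1: m=12, q=15, a=1
  step 2: m=3, q=10, a=1
  step 3: m=7, q=11, a=1
  step 4: m=4, q=13, a=1
  step 5: m=9, q=6, a=3
  step 6: m=9, q=13, a=1
  step 7: m=4, q=11, a=1
  step 8: m=7, q=10, a=1
  step 9: m=3, q=15, a=1
  step 10: m=12, q=1, a=24
a_10 = 2*a_0 = 24, so the period closes here.
sqrt(159) = [12; 1, 1, 1, 1, 3, 1, 1, 1, 1, 24]
Period length = 10

10


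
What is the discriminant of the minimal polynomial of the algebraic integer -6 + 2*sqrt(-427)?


The element -6 + 2*sqrt(-427) has minimal polynomial:
x^2 + 12*x + 1744
Discriminant = (12)^2 - 4*(1744)
= 144 - 6976
= -6832

-6832


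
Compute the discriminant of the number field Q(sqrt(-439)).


For K = Q(sqrt(d)) with d squarefree: disc(K) = d if d = 1 mod 4, and disc(K) = 4d if d = 2 or 3 mod 4.
Here d = -439, and d mod 4 = 1.
d = 1 mod 4 (O_K = Z[(1+sqrt(d))/2]), so disc(K) = d = -439

-439


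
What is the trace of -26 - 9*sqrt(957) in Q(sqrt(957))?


Tr(a + b*sqrt(d)) = (a + b*sqrt(d)) + (a - b*sqrt(d)) = 2a
= 2 * (-26)
= -52

-52


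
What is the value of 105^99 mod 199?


p = 199 is prime and the exponent is (p-1)/2 = 99, so by Euler's criterion 105^99 = (105/199) = +1 or -1 mod 199.
Compute by square-and-multiply:
  99 = 64 + 32 + 2 + 1 (binary 1100011)
  Repeated squaring mod 199: 105^1 = 105, 105^2 = 80, 105^4 = 32, 105^8 = 29, 105^16 = 45, 105^32 = 35, 105^64 = 31
  105^99 = 105^64 * 105^32 * 105^2 * 105^1 = 31 * 35 * 80 * 105 mod 199
    31 * 35 = 1085 = 90 mod 199
    90 * 80 = 7200 = 36 mod 199
    36 * 105 = 3780 = 198 mod 199
  105^99 = 198 mod 199
Result 198 = p - 1 = -1 mod 199: 105 is a quadratic non-residue mod 199. As a residue in [0, p-1] the value is 198.
105^99 mod 199 = 198

198


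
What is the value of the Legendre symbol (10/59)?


p = 59 is prime, so compute (10/59) with the reciprocity algorithm (Jacobi-symbol steps: pull out 2s via (2/n), flip via reciprocity, reduce):
  pull out 2: (2/59) = -1  (since 59 mod 8 = 3)
  reciprocity: (5/59) -> +(59/5)
  reduce: (4/5)
  pull out 2: (2/5) = -1  (since 5 mod 8 = 5)
  pull out 2: (2/5) = -1  (since 5 mod 8 = 5)
  (1/5) = 1
Product of signs = -1
(10/59) = -1

-1


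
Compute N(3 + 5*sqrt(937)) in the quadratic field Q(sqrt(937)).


N(a + b*sqrt(d)) = a^2 - d*b^2
= (3)^2 - (937)*(5)^2
= 9 - 23425
= -23416

-23416


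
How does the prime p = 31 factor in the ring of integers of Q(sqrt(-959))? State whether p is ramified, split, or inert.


K = Q(sqrt(-959)). Since d mod 4 = 1, disc(K) = -959.
Check p | disc: -959 mod 31 = 2.
p does not divide disc. Compute Legendre symbol (d/p):
2^((31-1)/2) mod 31 = 1
(d/p) = 1, so p splits: (p) = P*P' with e=1, f=1, g=2.
Therefore p is split.

split


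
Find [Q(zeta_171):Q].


The degree equals Euler's totient phi(171).
171 = 3^2 * 19
phi(171) = 108

108


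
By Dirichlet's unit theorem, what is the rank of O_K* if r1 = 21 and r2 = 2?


By Dirichlet's unit theorem:
rank = r1 + r2 - 1
= 21 + 2 - 1
= 22

22


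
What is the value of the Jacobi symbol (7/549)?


Compute (7/549) via quadratic reciprocity:
  reciprocity: (7/549) -> +(549/7)
  reduce: (3/7)
  reciprocity: (3/7) -> -(7/3)
  reduce: (1/3)
  (1/3) = 1
Product of signs = -1

-1


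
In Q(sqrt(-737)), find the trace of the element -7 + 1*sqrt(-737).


Tr(a + b*sqrt(d)) = (a + b*sqrt(d)) + (a - b*sqrt(d)) = 2a
= 2 * (-7)
= -14

-14


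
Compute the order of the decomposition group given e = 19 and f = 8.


|D_P| = e * f
= 19 * 8
= 152

152


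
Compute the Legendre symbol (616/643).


p = 643 is prime, so compute (616/643) with the reciprocity algorithm (Jacobi-symbol steps: pull out 2s via (2/n), flip via reciprocity, reduce):
  pull out 2: (2/643) = -1  (since 643 mod 8 = 3)
  pull out 2: (2/643) = -1  (since 643 mod 8 = 3)
  pull out 2: (2/643) = -1  (since 643 mod 8 = 3)
  reciprocity: (77/643) -> +(643/77)
  reduce: (27/77)
  reciprocity: (27/77) -> +(77/27)
  reduce: (23/27)
  reciprocity: (23/27) -> -(27/23)
  reduce: (4/23)
  pull out 2: (2/23) = +1  (since 23 mod 8 = 7)
  pull out 2: (2/23) = +1  (since 23 mod 8 = 7)
  (1/23) = 1
Product of signs = 1
(616/643) = 1

1


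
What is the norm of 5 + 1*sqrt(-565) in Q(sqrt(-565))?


N(a + b*sqrt(d)) = a^2 - d*b^2
= (5)^2 - (-565)*(1)^2
= 25 + 565
= 590

590


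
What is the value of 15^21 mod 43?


p = 43 is prime and the exponent is (p-1)/2 = 21, so by Euler's criterion 15^21 = (15/43) = +1 or -1 mod 43.
Compute by square-and-multiply:
  21 = 16 + 4 + 1 (binary 10101)
  Repeated squaring mod 43: 15^1 = 15, 15^2 = 10, 15^4 = 14, 15^8 = 24, 15^16 = 17
  15^21 = 15^16 * 15^4 * 15^1 = 17 * 14 * 15 mod 43
    17 * 14 = 238 = 23 mod 43
    23 * 15 = 345 = 1 mod 43
  15^21 = 1 mod 43
Result 1: 15 is a quadratic residue mod 43.
15^21 mod 43 = 1

1


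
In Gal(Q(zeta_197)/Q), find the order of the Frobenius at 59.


The Frobenius at p in Gal(Q(zeta_n)/Q) = (Z/nZ)* is the class of p, so its order is ord_197(59), the smallest k >= 1 with 59^k = 1 mod 197.
n = 197 = 197, phi(197) = 196; the order divides phi(n).
Divisors of 196: 1, 2, 4, 7, 14, 28, 49, 98, 196
Repeated squaring mod 197: 59^1 = 59, 59^2 = 132, 59^4 = 88, 59^8 = 61, 59^16 = 175, 59^32 = 90, 59^64 = 23, 59^128 = 135
Test divisors in increasing order:
  k=1: 59^1 = 59 mod 197
  k=2: 59^2 = 132 mod 197
  k=4: 59^4 = 88 mod 197
  k=7: 59^7 = 88 * 132 * 59 = 178 mod 197
  k=14: 59^14 = 61 * 88 * 132 = 164 mod 197
  k=28: 59^28 = 175 * 61 * 88 = 104 mod 197
  k=49: 59^49 = 90 * 175 * 59 = 1 mod 197  <- first divisor giving 1
Order = 49

49


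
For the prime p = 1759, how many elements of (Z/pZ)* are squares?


For prime p, the number of non-zero quadratic residues is (p-1)/2.
= (1759-1)/2
= 879

879


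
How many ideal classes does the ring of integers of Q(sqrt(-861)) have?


K = Q(sqrt(-861)). d mod 4 = 3, so D = disc(K) = 4d = -3444
h(K) equals the number of primitive reduced positive-definite forms (a, b, c) = a*x^2 + b*x*y + c*y^2 with b^2 - 4ac = D,
where reduced means |b| <= a <= c, with b >= 0 whenever |b| = a or a = c, and primitive means gcd(a, b, c) = 1.
Reduced forces 3a^2 <= |D| = 3444, so 1 <= a <= 33; b must have the parity of D, and c = (b^2 - D)/(4a) must be an integer >= a.
Enumerate a = 1..33, b in [-a, a]:
  a=1: (1, 0, 861)  [1]
  a=2: (2, 2, 431)  [1]
  a=3: (3, 0, 287)  [1]
  a=4: none
  a=5: (5, -4, 173), (5, 4, 173)  [2]
  a=6: (6, 6, 145)  [1]
  a=7: (7, 0, 123)  [1]
  a=8..9: none
  a=10: (10, -6, 87), (10, 6, 87)  [2]
  a=11..12: none
  a=13: (13, -12, 69), (13, 12, 69)  [2]
  a=14: (14, 14, 65)  [1]
  a=15: (15, -6, 58), (15, 6, 58)  [2]
  a=16..20: none
  a=21: (21, 0, 41)  [1]
  a=22: none
  a=23: (23, -12, 39), (23, 12, 39)  [2]
  a=24: none
  a=25: (25, -16, 37), (25, 16, 37)  [2]
  a=26: (26, -14, 35), (26, 14, 35)  [2]
  a=27..28: none
  a=29: (29, -6, 30), (29, 6, 30)  [2]
  a=30: none
  a=31: (31, 20, 31)  [1]
  a=32..33: none
Total reduced forms: 1 + 1 + 1 + 2 + 1 + 1 + 2 + 2 + 1 + 2 + 1 + 2 + 2 + 2 + 2 + 1 = 24
h = 24

24


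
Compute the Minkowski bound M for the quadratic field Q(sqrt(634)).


d = 634, d mod 4 = 2, so disc(K) = 4d = 2536; |disc(K)| = 2536
Real quadratic field, so n = 2, s = r2 = 0, r1 = 2
M = (n!/n^n) * (4/pi)^s * sqrt(|disc(K)|) = (2!/2^2) * (4/pi)^0 * sqrt(2536)
= 0.5 * 1.000000 * 50.358713
= 25.1794

25.1794


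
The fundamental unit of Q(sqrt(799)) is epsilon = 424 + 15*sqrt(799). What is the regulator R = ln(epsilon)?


epsilon = 424 + 15*sqrt(799)
= 847.9988
R = ln(847.9988)
= 6.7429

6.7429


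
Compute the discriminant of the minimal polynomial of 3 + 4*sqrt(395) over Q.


The element 3 + 4*sqrt(395) has minimal polynomial:
x^2 - 6*x - 6311
Discriminant = (-6)^2 - 4*(-6311)
= 36 + 25244
= 25280

25280


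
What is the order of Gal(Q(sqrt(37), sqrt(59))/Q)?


The 2 square roots of distinct primes are multiplicatively independent over Q,
so [K:Q] = 2^2 and Gal(K/Q) is isomorphic to (Z/2Z)^2.
|Gal| = 2^2 = 4

4


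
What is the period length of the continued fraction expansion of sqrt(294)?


Run the CF algorithm for sqrt(294).
a_0 = floor(sqrt(294)) = 17; set m_0=0, q_0=1.
Recurrence: m' = q*a - m,  q' = (d - m'^2)/q,  a' = floor((a_0 + m')/q').
  step 1: m=17, q=5, a=6
  step 2: m=13, q=25, a=1
  step 3: m=12, q=6, a=4
  step 4: m=12, q=25, a=1
  step 5: m=13, q=5, a=6
  step 6: m=17, q=1, a=34
a_6 = 2*a_0 = 34, so the period closes here.
sqrt(294) = [17; 6, 1, 4, 1, 6, 34]
Period length = 6

6


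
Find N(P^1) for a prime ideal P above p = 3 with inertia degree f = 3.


N(P^a) = p^(a*f)
= 3^(1*3)
= 3^3
= 27

27


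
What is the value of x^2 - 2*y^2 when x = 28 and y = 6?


x^2 - d*y^2
= 28^2 - 2*6^2
= 784 - 72
= 712

712


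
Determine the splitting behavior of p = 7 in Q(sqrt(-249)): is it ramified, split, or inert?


K = Q(sqrt(-249)). Since d mod 4 = 3, disc(K) = -996.
Check p | disc: -996 mod 7 = 5.
p does not divide disc. Compute Legendre symbol (d/p):
3^((7-1)/2) mod 7 = -1
(d/p) = -1, so p is inert: (p) stays prime with e=1, f=2, g=1.
Therefore p is inert.

inert


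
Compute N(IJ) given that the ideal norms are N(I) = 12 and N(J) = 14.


N(IJ) = N(I) * N(J)
= 12 * 14
= 168

168


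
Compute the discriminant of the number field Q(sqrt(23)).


For K = Q(sqrt(d)) with d squarefree: disc(K) = d if d = 1 mod 4, and disc(K) = 4d if d = 2 or 3 mod 4.
Here d = 23, and d mod 4 = 3.
d = 3 mod 4, not 1 (O_K = Z[sqrt(d)]), so disc(K) = 4d = 4 * (23) = 92

92


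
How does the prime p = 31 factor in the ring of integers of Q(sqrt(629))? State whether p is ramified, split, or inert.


K = Q(sqrt(629)). Since d mod 4 = 1, disc(K) = 629.
Check p | disc: 629 mod 31 = 9.
p does not divide disc. Compute Legendre symbol (d/p):
9^((31-1)/2) mod 31 = 1
(d/p) = 1, so p splits: (p) = P*P' with e=1, f=1, g=2.
Therefore p is split.

split


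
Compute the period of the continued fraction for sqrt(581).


Run the CF algorithm for sqrt(581).
a_0 = floor(sqrt(581)) = 24; set m_0=0, q_0=1.
Recurrence: m' = q*a - m,  q' = (d - m'^2)/q,  a' = floor((a_0 + m')/q').
  step 1: m=24, q=5, a=9
  step 2: m=21, q=28, a=1
  step 3: m=7, q=19, a=1
  step 4: m=12, q=23, a=1
  step 5: m=11, q=20, a=1
  step 6: m=9, q=25, a=1
  step 7: m=16, q=13, a=3
  step 8: m=23, q=4, a=11
  step 9: m=21, q=35, a=1
  step 10: m=14, q=11, a=3
  step 11: m=19, q=20, a=2
  step 12: m=21, q=7, a=6
  step 13: m=21, q=20, a=2
  step 14: m=19, q=11, a=3
  step 15: m=14, q=35, a=1
  step 16: m=21, q=4, a=11
  step 17: m=23, q=13, a=3
  step 18: m=16, q=25, a=1
  step 19: m=9, q=20, a=1
  step 20: m=11, q=23, a=1
  step 21: m=12, q=19, a=1
  step 22: m=7, q=28, a=1
  step 23: m=21, q=5, a=9
  step 24: m=24, q=1, a=48
a_24 = 2*a_0 = 48, so the period closes here.
sqrt(581) = [24; 9, 1, 1, 1, 1, 1, 3, 11, 1, 3, 2, 6, 2, 3, 1, 11, 3, 1, 1, 1, 1, 1, 9, 48]
Period length = 24

24


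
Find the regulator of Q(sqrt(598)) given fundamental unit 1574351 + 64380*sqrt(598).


epsilon = 1574351 + 64380*sqrt(598)
= 3.1487e+06
R = ln(3.1487e+06)
= 14.9625

14.9625


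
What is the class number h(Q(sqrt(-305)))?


K = Q(sqrt(-305)). d mod 4 = 3, so D = disc(K) = 4d = -1220
h(K) equals the number of primitive reduced positive-definite forms (a, b, c) = a*x^2 + b*x*y + c*y^2 with b^2 - 4ac = D,
where reduced means |b| <= a <= c, with b >= 0 whenever |b| = a or a = c, and primitive means gcd(a, b, c) = 1.
Reduced forces 3a^2 <= |D| = 1220, so 1 <= a <= 20; b must have the parity of D, and c = (b^2 - D)/(4a) must be an integer >= a.
Enumerate a = 1..20, b in [-a, a]:
  a=1: (1, 0, 305)  [1]
  a=2: (2, 2, 153)  [1]
  a=3: (3, -2, 102), (3, 2, 102)  [2]
  a=4: none
  a=5: (5, 0, 61)  [1]
  a=6: (6, -2, 51), (6, 2, 51)  [2]
  a=7..8: none
  a=9: (9, -2, 34), (9, 2, 34)  [2]
  a=10: (10, 10, 33)  [1]
  a=11: (11, -10, 30), (11, 10, 30)  [2]
  a=12..14: none
  a=15: (15, -10, 22), (15, 10, 22)  [2]
  a=16: none
  a=17: (17, -2, 18), (17, 2, 18)  [2]
  a=18..20: none
Total reduced forms: 1 + 1 + 2 + 1 + 2 + 2 + 1 + 2 + 2 + 2 = 16
h = 16

16


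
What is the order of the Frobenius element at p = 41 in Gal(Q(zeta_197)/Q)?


The Frobenius at p in Gal(Q(zeta_n)/Q) = (Z/nZ)* is the class of p, so its order is ord_197(41), the smallest k >= 1 with 41^k = 1 mod 197.
n = 197 = 197, phi(197) = 196; the order divides phi(n).
Divisors of 196: 1, 2, 4, 7, 14, 28, 49, 98, 196
Repeated squaring mod 197: 41^1 = 41, 41^2 = 105, 41^4 = 190, 41^8 = 49, 41^16 = 37, 41^32 = 187, 41^64 = 100, 41^128 = 150
Test divisors in increasing order:
  k=1: 41^1 = 41 mod 197
  k=2: 41^2 = 105 mod 197
  k=4: 41^4 = 190 mod 197
  k=7: 41^7 = 190 * 105 * 41 = 6 mod 197
  k=14: 41^14 = 49 * 190 * 105 = 36 mod 197
  k=28: 41^28 = 37 * 49 * 190 = 114 mod 197
  k=49: 41^49 = 187 * 37 * 41 = 196 mod 197
  k=98: 41^98 = 100 * 187 * 105 = 1 mod 197  <- first divisor giving 1
Order = 98

98


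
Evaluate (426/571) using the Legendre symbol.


p = 571 is prime, so compute (426/571) with the reciprocity algorithm (Jacobi-symbol steps: pull out 2s via (2/n), flip via reciprocity, reduce):
  pull out 2: (2/571) = -1  (since 571 mod 8 = 3)
  reciprocity: (213/571) -> +(571/213)
  reduce: (145/213)
  reciprocity: (145/213) -> +(213/145)
  reduce: (68/145)
  pull out 2: (2/145) = +1  (since 145 mod 8 = 1)
  pull out 2: (2/145) = +1  (since 145 mod 8 = 1)
  reciprocity: (17/145) -> +(145/17)
  reduce: (9/17)
  reciprocity: (9/17) -> +(17/9)
  reduce: (8/9)
  pull out 2: (2/9) = +1  (since 9 mod 8 = 1)
  pull out 2: (2/9) = +1  (since 9 mod 8 = 1)
  pull out 2: (2/9) = +1  (since 9 mod 8 = 1)
  (1/9) = 1
Product of signs = -1
(426/571) = -1

-1


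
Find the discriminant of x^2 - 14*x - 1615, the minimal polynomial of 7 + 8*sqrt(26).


The element 7 + 8*sqrt(26) has minimal polynomial:
x^2 - 14*x - 1615
Discriminant = (-14)^2 - 4*(-1615)
= 196 + 6460
= 6656

6656


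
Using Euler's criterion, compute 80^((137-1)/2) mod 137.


p = 137 is prime and the exponent is (p-1)/2 = 68, so by Euler's criterion 80^68 = (80/137) = +1 or -1 mod 137.
Compute by square-and-multiply:
  68 = 64 + 4 (binary 1000100)
  Repeated squaring mod 137: 80^1 = 80, 80^2 = 98, 80^4 = 14, 80^8 = 59, 80^16 = 56, 80^32 = 122, 80^64 = 88
  80^68 = 80^64 * 80^4 = 88 * 14 mod 137
    88 * 14 = 1232 = 136 mod 137
  80^68 = 136 mod 137
Result 136 = p - 1 = -1 mod 137: 80 is a quadratic non-residue mod 137. As a residue in [0, p-1] the value is 136.
80^68 mod 137 = 136

136


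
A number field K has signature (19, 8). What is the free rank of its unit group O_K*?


By Dirichlet's unit theorem:
rank = r1 + r2 - 1
= 19 + 8 - 1
= 26

26


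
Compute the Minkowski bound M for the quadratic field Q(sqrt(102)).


d = 102, d mod 4 = 2, so disc(K) = 4d = 408; |disc(K)| = 408
Real quadratic field, so n = 2, s = r2 = 0, r1 = 2
M = (n!/n^n) * (4/pi)^s * sqrt(|disc(K)|) = (2!/2^2) * (4/pi)^0 * sqrt(408)
= 0.5 * 1.000000 * 20.199010
= 10.0995

10.0995


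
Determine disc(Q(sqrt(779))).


For K = Q(sqrt(d)) with d squarefree: disc(K) = d if d = 1 mod 4, and disc(K) = 4d if d = 2 or 3 mod 4.
Here d = 779, and d mod 4 = 3.
d = 3 mod 4, not 1 (O_K = Z[sqrt(d)]), so disc(K) = 4d = 4 * (779) = 3116

3116


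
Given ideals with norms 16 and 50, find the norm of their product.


N(IJ) = N(I) * N(J)
= 16 * 50
= 800

800


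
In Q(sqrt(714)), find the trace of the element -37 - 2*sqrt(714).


Tr(a + b*sqrt(d)) = (a + b*sqrt(d)) + (a - b*sqrt(d)) = 2a
= 2 * (-37)
= -74

-74


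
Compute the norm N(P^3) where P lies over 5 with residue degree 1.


N(P^a) = p^(a*f)
= 5^(3*1)
= 5^3
= 125

125


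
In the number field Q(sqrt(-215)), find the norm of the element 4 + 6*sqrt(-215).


N(a + b*sqrt(d)) = a^2 - d*b^2
= (4)^2 - (-215)*(6)^2
= 16 + 7740
= 7756

7756


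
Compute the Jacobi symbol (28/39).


Compute (28/39) via quadratic reciprocity:
  pull out 2: (2/39) = +1  (since 39 mod 8 = 7)
  pull out 2: (2/39) = +1  (since 39 mod 8 = 7)
  reciprocity: (7/39) -> -(39/7)
  reduce: (4/7)
  pull out 2: (2/7) = +1  (since 7 mod 8 = 7)
  pull out 2: (2/7) = +1  (since 7 mod 8 = 7)
  (1/7) = 1
Product of signs = -1

-1


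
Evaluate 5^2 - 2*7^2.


x^2 - d*y^2
= 5^2 - 2*7^2
= 25 - 98
= -73

-73


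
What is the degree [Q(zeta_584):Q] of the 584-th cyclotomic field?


The degree equals Euler's totient phi(584).
584 = 2^3 * 73
phi(584) = 288

288


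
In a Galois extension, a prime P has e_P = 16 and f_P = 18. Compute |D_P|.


|D_P| = e * f
= 16 * 18
= 288

288


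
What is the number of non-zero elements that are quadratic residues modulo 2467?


For prime p, the number of non-zero quadratic residues is (p-1)/2.
= (2467-1)/2
= 1233

1233


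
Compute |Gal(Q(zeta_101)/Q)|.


|Gal(Q(zeta_101)/Q)| = phi(101)
= 100

100


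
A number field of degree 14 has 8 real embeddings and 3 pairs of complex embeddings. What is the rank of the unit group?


By Dirichlet's unit theorem:
rank = r1 + r2 - 1
= 8 + 3 - 1
= 10

10


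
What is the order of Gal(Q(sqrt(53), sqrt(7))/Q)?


The 2 square roots of distinct primes are multiplicatively independent over Q,
so [K:Q] = 2^2 and Gal(K/Q) is isomorphic to (Z/2Z)^2.
|Gal| = 2^2 = 4

4


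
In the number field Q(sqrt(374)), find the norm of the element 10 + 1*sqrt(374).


N(a + b*sqrt(d)) = a^2 - d*b^2
= (10)^2 - (374)*(1)^2
= 100 - 374
= -274

-274


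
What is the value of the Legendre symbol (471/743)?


p = 743 is prime, so compute (471/743) with the reciprocity algorithm (Jacobi-symbol steps: pull out 2s via (2/n), flip via reciprocity, reduce):
  reciprocity: (471/743) -> -(743/471)
  reduce: (272/471)
  pull out 2: (2/471) = +1  (since 471 mod 8 = 7)
  pull out 2: (2/471) = +1  (since 471 mod 8 = 7)
  pull out 2: (2/471) = +1  (since 471 mod 8 = 7)
  pull out 2: (2/471) = +1  (since 471 mod 8 = 7)
  reciprocity: (17/471) -> +(471/17)
  reduce: (12/17)
  pull out 2: (2/17) = +1  (since 17 mod 8 = 1)
  pull out 2: (2/17) = +1  (since 17 mod 8 = 1)
  reciprocity: (3/17) -> +(17/3)
  reduce: (2/3)
  pull out 2: (2/3) = -1  (since 3 mod 8 = 3)
  (1/3) = 1
Product of signs = 1
(471/743) = 1

1


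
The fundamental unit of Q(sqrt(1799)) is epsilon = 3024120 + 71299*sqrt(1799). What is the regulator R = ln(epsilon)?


epsilon = 3024120 + 71299*sqrt(1799)
= 6.0482e+06
R = ln(6.0482e+06)
= 15.6153

15.6153


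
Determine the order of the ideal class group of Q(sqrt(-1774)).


K = Q(sqrt(-1774)). d mod 4 = 2, so D = disc(K) = 4d = -7096
h(K) equals the number of primitive reduced positive-definite forms (a, b, c) = a*x^2 + b*x*y + c*y^2 with b^2 - 4ac = D,
where reduced means |b| <= a <= c, with b >= 0 whenever |b| = a or a = c, and primitive means gcd(a, b, c) = 1.
Reduced forces 3a^2 <= |D| = 7096, so 1 <= a <= 48; b must have the parity of D, and c = (b^2 - D)/(4a) must be an integer >= a.
Enumerate a = 1..48, b in [-a, a]:
  a=1: (1, 0, 1774)  [1]
  a=2: (2, 0, 887)  [1]
  a=3..4: none
  a=5: (5, -2, 355), (5, 2, 355)  [2]
  a=6: none
  a=7: (7, -4, 254), (7, 4, 254)  [2]
  a=8..9: none
  a=10: (10, -8, 179), (10, 8, 179)  [2]
  a=11..13: none
  a=14: (14, -4, 127), (14, 4, 127)  [2]
  a=15..24: none
  a=25: (25, -2, 71), (25, 2, 71)  [2]
  a=26..28: none
  a=29: (29, -26, 67), (29, 26, 67)  [2]
  a=30..34: none
  a=35: (35, -32, 58), (35, -18, 53), (35, 18, 53), (35, 32, 58)  [4]
  a=36..46: none
  a=47: (47, -46, 49), (47, 46, 49)  [2]
  a=48: none
Total reduced forms: 1 + 1 + 2 + 2 + 2 + 2 + 2 + 2 + 4 + 2 = 20
h = 20

20


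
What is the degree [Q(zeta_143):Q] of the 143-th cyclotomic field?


The degree equals Euler's totient phi(143).
143 = 11 * 13
phi(143) = 120

120


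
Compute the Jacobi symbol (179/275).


Compute (179/275) via quadratic reciprocity:
  reciprocity: (179/275) -> -(275/179)
  reduce: (96/179)
  pull out 2: (2/179) = -1  (since 179 mod 8 = 3)
  pull out 2: (2/179) = -1  (since 179 mod 8 = 3)
  pull out 2: (2/179) = -1  (since 179 mod 8 = 3)
  pull out 2: (2/179) = -1  (since 179 mod 8 = 3)
  pull out 2: (2/179) = -1  (since 179 mod 8 = 3)
  reciprocity: (3/179) -> -(179/3)
  reduce: (2/3)
  pull out 2: (2/3) = -1  (since 3 mod 8 = 3)
  (1/3) = 1
Product of signs = 1

1


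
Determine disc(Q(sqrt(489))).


For K = Q(sqrt(d)) with d squarefree: disc(K) = d if d = 1 mod 4, and disc(K) = 4d if d = 2 or 3 mod 4.
Here d = 489, and d mod 4 = 1.
d = 1 mod 4 (O_K = Z[(1+sqrt(d))/2]), so disc(K) = d = 489

489


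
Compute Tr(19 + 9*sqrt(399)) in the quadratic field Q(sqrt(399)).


Tr(a + b*sqrt(d)) = (a + b*sqrt(d)) + (a - b*sqrt(d)) = 2a
= 2 * (19)
= 38

38


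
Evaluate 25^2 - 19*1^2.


x^2 - d*y^2
= 25^2 - 19*1^2
= 625 - 19
= 606

606


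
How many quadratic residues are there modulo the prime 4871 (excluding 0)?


For prime p, the number of non-zero quadratic residues is (p-1)/2.
= (4871-1)/2
= 2435

2435


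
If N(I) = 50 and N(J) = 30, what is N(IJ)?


N(IJ) = N(I) * N(J)
= 50 * 30
= 1500

1500


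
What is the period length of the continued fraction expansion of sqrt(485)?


Run the CF algorithm for sqrt(485).
a_0 = floor(sqrt(485)) = 22; set m_0=0, q_0=1.
Recurrence: m' = q*a - m,  q' = (d - m'^2)/q,  a' = floor((a_0 + m')/q').
  step 1: m=22, q=1, a=44
a_1 = 2*a_0 = 44, so the period closes here.
sqrt(485) = [22; 44]
Period length = 1

1


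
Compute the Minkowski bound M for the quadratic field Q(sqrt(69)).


d = 69, d mod 4 = 1, so disc(K) = d = 69; |disc(K)| = 69
Real quadratic field, so n = 2, s = r2 = 0, r1 = 2
M = (n!/n^n) * (4/pi)^s * sqrt(|disc(K)|) = (2!/2^2) * (4/pi)^0 * sqrt(69)
= 0.5 * 1.000000 * 8.306624
= 4.1533

4.1533


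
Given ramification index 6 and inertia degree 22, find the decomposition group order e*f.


|D_P| = e * f
= 6 * 22
= 132

132


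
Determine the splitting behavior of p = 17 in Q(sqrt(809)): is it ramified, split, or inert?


K = Q(sqrt(809)). Since d mod 4 = 1, disc(K) = 809.
Check p | disc: 809 mod 17 = 10.
p does not divide disc. Compute Legendre symbol (d/p):
10^((17-1)/2) mod 17 = -1
(d/p) = -1, so p is inert: (p) stays prime with e=1, f=2, g=1.
Therefore p is inert.

inert


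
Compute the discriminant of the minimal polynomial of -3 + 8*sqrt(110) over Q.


The element -3 + 8*sqrt(110) has minimal polynomial:
x^2 + 6*x - 7031
Discriminant = (6)^2 - 4*(-7031)
= 36 + 28124
= 28160

28160


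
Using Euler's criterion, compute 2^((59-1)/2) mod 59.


p = 59 is prime and the exponent is (p-1)/2 = 29, so by Euler's criterion 2^29 = (2/59) = +1 or -1 mod 59.
Compute by square-and-multiply:
  29 = 16 + 8 + 4 + 1 (binary 11101)
  Repeated squaring mod 59: 2^1 = 2, 2^2 = 4, 2^4 = 16, 2^8 = 20, 2^16 = 46
  2^29 = 2^16 * 2^8 * 2^4 * 2^1 = 46 * 20 * 16 * 2 mod 59
    46 * 20 = 920 = 35 mod 59
    35 * 16 = 560 = 29 mod 59
    29 * 2 = 58 = 58 mod 59
  2^29 = 58 mod 59
Result 58 = p - 1 = -1 mod 59: 2 is a quadratic non-residue mod 59. As a residue in [0, p-1] the value is 58.
2^29 mod 59 = 58

58


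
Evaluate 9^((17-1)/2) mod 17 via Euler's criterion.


p = 17 is prime and the exponent is (p-1)/2 = 8, so by Euler's criterion 9^8 = (9/17) = +1 or -1 mod 17.
Compute by square-and-multiply:
  8 = 8 (binary 1000)
  Repeated squaring mod 17: 9^1 = 9, 9^2 = 13, 9^4 = 16, 9^8 = 1
  9^8 = 1 mod 17
Result 1: 9 is a quadratic residue mod 17.
9^8 mod 17 = 1

1


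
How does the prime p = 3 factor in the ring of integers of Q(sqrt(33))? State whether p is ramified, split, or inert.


K = Q(sqrt(33)). Since d mod 4 = 1, disc(K) = 33.
Check p | disc: 33 mod 3 = 0.
p divides disc, so p ramifies: (p) = P^2 with e=2, f=1, g=1.
Therefore p is ramified.

ramified


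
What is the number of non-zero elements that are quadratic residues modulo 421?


For prime p, the number of non-zero quadratic residues is (p-1)/2.
= (421-1)/2
= 210

210


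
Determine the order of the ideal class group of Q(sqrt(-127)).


K = Q(sqrt(-127)). d mod 4 = 1, so D = disc(K) = d = -127
h(K) equals the number of primitive reduced positive-definite forms (a, b, c) = a*x^2 + b*x*y + c*y^2 with b^2 - 4ac = D,
where reduced means |b| <= a <= c, with b >= 0 whenever |b| = a or a = c, and primitive means gcd(a, b, c) = 1.
Reduced forces 3a^2 <= |D| = 127, so 1 <= a <= 6; b must have the parity of D, and c = (b^2 - D)/(4a) must be an integer >= a.
Enumerate a = 1..6, b in [-a, a]:
  a=1: (1, 1, 32)  [1]
  a=2: (2, -1, 16), (2, 1, 16)  [2]
  a=3: none
  a=4: (4, -1, 8), (4, 1, 8)  [2]
  a=5..6: none
Total reduced forms: 1 + 2 + 2 = 5
h = 5

5


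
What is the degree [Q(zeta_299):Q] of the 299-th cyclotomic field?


The degree equals Euler's totient phi(299).
299 = 13 * 23
phi(299) = 264

264


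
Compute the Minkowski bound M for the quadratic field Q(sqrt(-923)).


d = -923, d mod 4 = 1, so disc(K) = d = -923; |disc(K)| = 923
Imaginary quadratic field, so n = 2, s = r2 = 1, r1 = 0
M = (n!/n^n) * (4/pi)^s * sqrt(|disc(K)|) = (2!/2^2) * (4/pi)^1 * sqrt(923)
= 0.5 * 1.273240 * 30.380915
= 19.3411

19.3411


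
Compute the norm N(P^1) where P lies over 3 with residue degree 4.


N(P^a) = p^(a*f)
= 3^(1*4)
= 3^4
= 81

81


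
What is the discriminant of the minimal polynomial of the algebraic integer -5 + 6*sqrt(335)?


The element -5 + 6*sqrt(335) has minimal polynomial:
x^2 + 10*x - 12035
Discriminant = (10)^2 - 4*(-12035)
= 100 + 48140
= 48240

48240


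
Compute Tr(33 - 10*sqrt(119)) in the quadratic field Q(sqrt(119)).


Tr(a + b*sqrt(d)) = (a + b*sqrt(d)) + (a - b*sqrt(d)) = 2a
= 2 * (33)
= 66

66


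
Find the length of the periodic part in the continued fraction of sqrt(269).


Run the CF algorithm for sqrt(269).
a_0 = floor(sqrt(269)) = 16; set m_0=0, q_0=1.
Recurrence: m' = q*a - m,  q' = (d - m'^2)/q,  a' = floor((a_0 + m')/q').
  step 1: m=16, q=13, a=2
  step 2: m=10, q=13, a=2
  step 3: m=16, q=1, a=32
a_3 = 2*a_0 = 32, so the period closes here.
sqrt(269) = [16; 2, 2, 32]
Period length = 3

3


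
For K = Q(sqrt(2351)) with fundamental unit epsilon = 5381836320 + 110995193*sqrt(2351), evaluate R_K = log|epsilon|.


epsilon = 5381836320 + 110995193*sqrt(2351)
= 1.0764e+10
R = ln(1.0764e+10)
= 23.0994

23.0994


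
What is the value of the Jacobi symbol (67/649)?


Compute (67/649) via quadratic reciprocity:
  reciprocity: (67/649) -> +(649/67)
  reduce: (46/67)
  pull out 2: (2/67) = -1  (since 67 mod 8 = 3)
  reciprocity: (23/67) -> -(67/23)
  reduce: (21/23)
  reciprocity: (21/23) -> +(23/21)
  reduce: (2/21)
  pull out 2: (2/21) = -1  (since 21 mod 8 = 5)
  (1/21) = 1
Product of signs = -1

-1


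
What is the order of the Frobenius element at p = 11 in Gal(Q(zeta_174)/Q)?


The Frobenius at p in Gal(Q(zeta_n)/Q) = (Z/nZ)* is the class of p, so its order is ord_174(11), the smallest k >= 1 with 11^k = 1 mod 174.
n = 174 = 2 * 3 * 29, phi(174) = 56; the order divides phi(n).
Divisors of 56: 1, 2, 4, 7, 8, 14, 28, 56
Repeated squaring mod 174: 11^1 = 11, 11^2 = 121, 11^4 = 25, 11^8 = 103, 11^16 = 169, 11^32 = 25
Test divisors in increasing order:
  k=1: 11^1 = 11 mod 174
  k=2: 11^2 = 121 mod 174
  k=4: 11^4 = 25 mod 174
  k=7: 11^7 = 25 * 121 * 11 = 41 mod 174
  k=8: 11^8 = 103 mod 174
  k=14: 11^14 = 103 * 25 * 121 = 115 mod 174
  k=28: 11^28 = 169 * 103 * 25 = 1 mod 174  <- first divisor giving 1
Order = 28

28
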